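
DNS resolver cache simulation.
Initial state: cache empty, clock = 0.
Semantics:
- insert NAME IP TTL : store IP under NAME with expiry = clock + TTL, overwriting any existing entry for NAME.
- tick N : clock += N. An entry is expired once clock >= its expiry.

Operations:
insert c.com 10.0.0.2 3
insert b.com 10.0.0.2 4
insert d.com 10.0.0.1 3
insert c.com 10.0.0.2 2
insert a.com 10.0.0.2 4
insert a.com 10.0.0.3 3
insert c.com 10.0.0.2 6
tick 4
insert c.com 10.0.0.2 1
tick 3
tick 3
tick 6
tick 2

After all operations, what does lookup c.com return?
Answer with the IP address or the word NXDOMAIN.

Op 1: insert c.com -> 10.0.0.2 (expiry=0+3=3). clock=0
Op 2: insert b.com -> 10.0.0.2 (expiry=0+4=4). clock=0
Op 3: insert d.com -> 10.0.0.1 (expiry=0+3=3). clock=0
Op 4: insert c.com -> 10.0.0.2 (expiry=0+2=2). clock=0
Op 5: insert a.com -> 10.0.0.2 (expiry=0+4=4). clock=0
Op 6: insert a.com -> 10.0.0.3 (expiry=0+3=3). clock=0
Op 7: insert c.com -> 10.0.0.2 (expiry=0+6=6). clock=0
Op 8: tick 4 -> clock=4. purged={a.com,b.com,d.com}
Op 9: insert c.com -> 10.0.0.2 (expiry=4+1=5). clock=4
Op 10: tick 3 -> clock=7. purged={c.com}
Op 11: tick 3 -> clock=10.
Op 12: tick 6 -> clock=16.
Op 13: tick 2 -> clock=18.
lookup c.com: not in cache (expired or never inserted)

Answer: NXDOMAIN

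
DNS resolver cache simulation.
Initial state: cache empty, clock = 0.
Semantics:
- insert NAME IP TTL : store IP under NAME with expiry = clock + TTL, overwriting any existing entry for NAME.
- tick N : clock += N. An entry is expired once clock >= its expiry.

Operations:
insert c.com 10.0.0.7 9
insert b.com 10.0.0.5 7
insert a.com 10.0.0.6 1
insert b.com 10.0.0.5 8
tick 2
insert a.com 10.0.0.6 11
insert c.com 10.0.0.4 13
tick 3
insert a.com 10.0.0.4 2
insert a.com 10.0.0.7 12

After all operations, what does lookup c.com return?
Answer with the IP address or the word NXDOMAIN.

Answer: 10.0.0.4

Derivation:
Op 1: insert c.com -> 10.0.0.7 (expiry=0+9=9). clock=0
Op 2: insert b.com -> 10.0.0.5 (expiry=0+7=7). clock=0
Op 3: insert a.com -> 10.0.0.6 (expiry=0+1=1). clock=0
Op 4: insert b.com -> 10.0.0.5 (expiry=0+8=8). clock=0
Op 5: tick 2 -> clock=2. purged={a.com}
Op 6: insert a.com -> 10.0.0.6 (expiry=2+11=13). clock=2
Op 7: insert c.com -> 10.0.0.4 (expiry=2+13=15). clock=2
Op 8: tick 3 -> clock=5.
Op 9: insert a.com -> 10.0.0.4 (expiry=5+2=7). clock=5
Op 10: insert a.com -> 10.0.0.7 (expiry=5+12=17). clock=5
lookup c.com: present, ip=10.0.0.4 expiry=15 > clock=5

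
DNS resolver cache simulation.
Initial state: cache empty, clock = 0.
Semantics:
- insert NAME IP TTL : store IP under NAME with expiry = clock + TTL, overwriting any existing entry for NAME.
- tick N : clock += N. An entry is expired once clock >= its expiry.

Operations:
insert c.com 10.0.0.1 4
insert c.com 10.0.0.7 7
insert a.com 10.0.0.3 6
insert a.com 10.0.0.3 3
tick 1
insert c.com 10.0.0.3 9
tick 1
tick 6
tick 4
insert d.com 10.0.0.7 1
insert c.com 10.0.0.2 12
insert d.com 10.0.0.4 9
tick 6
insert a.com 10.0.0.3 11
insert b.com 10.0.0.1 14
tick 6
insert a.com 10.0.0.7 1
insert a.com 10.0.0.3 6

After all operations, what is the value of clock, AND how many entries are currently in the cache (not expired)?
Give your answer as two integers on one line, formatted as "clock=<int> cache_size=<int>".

Answer: clock=24 cache_size=2

Derivation:
Op 1: insert c.com -> 10.0.0.1 (expiry=0+4=4). clock=0
Op 2: insert c.com -> 10.0.0.7 (expiry=0+7=7). clock=0
Op 3: insert a.com -> 10.0.0.3 (expiry=0+6=6). clock=0
Op 4: insert a.com -> 10.0.0.3 (expiry=0+3=3). clock=0
Op 5: tick 1 -> clock=1.
Op 6: insert c.com -> 10.0.0.3 (expiry=1+9=10). clock=1
Op 7: tick 1 -> clock=2.
Op 8: tick 6 -> clock=8. purged={a.com}
Op 9: tick 4 -> clock=12. purged={c.com}
Op 10: insert d.com -> 10.0.0.7 (expiry=12+1=13). clock=12
Op 11: insert c.com -> 10.0.0.2 (expiry=12+12=24). clock=12
Op 12: insert d.com -> 10.0.0.4 (expiry=12+9=21). clock=12
Op 13: tick 6 -> clock=18.
Op 14: insert a.com -> 10.0.0.3 (expiry=18+11=29). clock=18
Op 15: insert b.com -> 10.0.0.1 (expiry=18+14=32). clock=18
Op 16: tick 6 -> clock=24. purged={c.com,d.com}
Op 17: insert a.com -> 10.0.0.7 (expiry=24+1=25). clock=24
Op 18: insert a.com -> 10.0.0.3 (expiry=24+6=30). clock=24
Final clock = 24
Final cache (unexpired): {a.com,b.com} -> size=2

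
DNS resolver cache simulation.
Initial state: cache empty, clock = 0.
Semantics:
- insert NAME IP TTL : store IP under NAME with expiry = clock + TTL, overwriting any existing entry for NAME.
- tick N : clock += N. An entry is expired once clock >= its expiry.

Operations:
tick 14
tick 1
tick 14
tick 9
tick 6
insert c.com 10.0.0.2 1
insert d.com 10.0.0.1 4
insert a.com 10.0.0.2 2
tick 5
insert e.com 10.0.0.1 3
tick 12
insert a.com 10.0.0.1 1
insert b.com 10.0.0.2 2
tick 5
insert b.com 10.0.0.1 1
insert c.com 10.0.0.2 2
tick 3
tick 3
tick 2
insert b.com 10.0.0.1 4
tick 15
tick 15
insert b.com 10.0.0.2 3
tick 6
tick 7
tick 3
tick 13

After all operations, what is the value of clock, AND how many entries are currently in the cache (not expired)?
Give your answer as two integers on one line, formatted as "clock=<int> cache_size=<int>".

Answer: clock=133 cache_size=0

Derivation:
Op 1: tick 14 -> clock=14.
Op 2: tick 1 -> clock=15.
Op 3: tick 14 -> clock=29.
Op 4: tick 9 -> clock=38.
Op 5: tick 6 -> clock=44.
Op 6: insert c.com -> 10.0.0.2 (expiry=44+1=45). clock=44
Op 7: insert d.com -> 10.0.0.1 (expiry=44+4=48). clock=44
Op 8: insert a.com -> 10.0.0.2 (expiry=44+2=46). clock=44
Op 9: tick 5 -> clock=49. purged={a.com,c.com,d.com}
Op 10: insert e.com -> 10.0.0.1 (expiry=49+3=52). clock=49
Op 11: tick 12 -> clock=61. purged={e.com}
Op 12: insert a.com -> 10.0.0.1 (expiry=61+1=62). clock=61
Op 13: insert b.com -> 10.0.0.2 (expiry=61+2=63). clock=61
Op 14: tick 5 -> clock=66. purged={a.com,b.com}
Op 15: insert b.com -> 10.0.0.1 (expiry=66+1=67). clock=66
Op 16: insert c.com -> 10.0.0.2 (expiry=66+2=68). clock=66
Op 17: tick 3 -> clock=69. purged={b.com,c.com}
Op 18: tick 3 -> clock=72.
Op 19: tick 2 -> clock=74.
Op 20: insert b.com -> 10.0.0.1 (expiry=74+4=78). clock=74
Op 21: tick 15 -> clock=89. purged={b.com}
Op 22: tick 15 -> clock=104.
Op 23: insert b.com -> 10.0.0.2 (expiry=104+3=107). clock=104
Op 24: tick 6 -> clock=110. purged={b.com}
Op 25: tick 7 -> clock=117.
Op 26: tick 3 -> clock=120.
Op 27: tick 13 -> clock=133.
Final clock = 133
Final cache (unexpired): {} -> size=0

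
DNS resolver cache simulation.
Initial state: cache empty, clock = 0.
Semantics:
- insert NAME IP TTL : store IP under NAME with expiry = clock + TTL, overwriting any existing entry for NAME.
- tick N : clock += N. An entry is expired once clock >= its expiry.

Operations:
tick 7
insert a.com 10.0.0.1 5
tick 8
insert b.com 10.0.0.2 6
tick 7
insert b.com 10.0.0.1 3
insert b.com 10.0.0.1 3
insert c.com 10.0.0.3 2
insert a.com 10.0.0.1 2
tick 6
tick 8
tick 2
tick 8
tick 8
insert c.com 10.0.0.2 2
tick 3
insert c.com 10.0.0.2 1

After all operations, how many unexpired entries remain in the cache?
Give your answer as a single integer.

Op 1: tick 7 -> clock=7.
Op 2: insert a.com -> 10.0.0.1 (expiry=7+5=12). clock=7
Op 3: tick 8 -> clock=15. purged={a.com}
Op 4: insert b.com -> 10.0.0.2 (expiry=15+6=21). clock=15
Op 5: tick 7 -> clock=22. purged={b.com}
Op 6: insert b.com -> 10.0.0.1 (expiry=22+3=25). clock=22
Op 7: insert b.com -> 10.0.0.1 (expiry=22+3=25). clock=22
Op 8: insert c.com -> 10.0.0.3 (expiry=22+2=24). clock=22
Op 9: insert a.com -> 10.0.0.1 (expiry=22+2=24). clock=22
Op 10: tick 6 -> clock=28. purged={a.com,b.com,c.com}
Op 11: tick 8 -> clock=36.
Op 12: tick 2 -> clock=38.
Op 13: tick 8 -> clock=46.
Op 14: tick 8 -> clock=54.
Op 15: insert c.com -> 10.0.0.2 (expiry=54+2=56). clock=54
Op 16: tick 3 -> clock=57. purged={c.com}
Op 17: insert c.com -> 10.0.0.2 (expiry=57+1=58). clock=57
Final cache (unexpired): {c.com} -> size=1

Answer: 1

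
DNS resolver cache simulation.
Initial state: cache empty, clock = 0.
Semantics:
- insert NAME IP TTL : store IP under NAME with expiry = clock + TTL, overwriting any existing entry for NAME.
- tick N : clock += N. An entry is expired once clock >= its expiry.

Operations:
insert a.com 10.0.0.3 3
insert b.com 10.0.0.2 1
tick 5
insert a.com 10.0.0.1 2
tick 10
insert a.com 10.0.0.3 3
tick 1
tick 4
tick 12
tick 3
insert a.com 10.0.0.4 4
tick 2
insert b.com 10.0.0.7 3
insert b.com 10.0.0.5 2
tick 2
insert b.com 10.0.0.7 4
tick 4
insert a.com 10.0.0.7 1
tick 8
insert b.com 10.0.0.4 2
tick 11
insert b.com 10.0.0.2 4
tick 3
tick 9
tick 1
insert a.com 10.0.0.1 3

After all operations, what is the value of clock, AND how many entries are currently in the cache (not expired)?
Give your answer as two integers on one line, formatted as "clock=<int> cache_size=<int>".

Op 1: insert a.com -> 10.0.0.3 (expiry=0+3=3). clock=0
Op 2: insert b.com -> 10.0.0.2 (expiry=0+1=1). clock=0
Op 3: tick 5 -> clock=5. purged={a.com,b.com}
Op 4: insert a.com -> 10.0.0.1 (expiry=5+2=7). clock=5
Op 5: tick 10 -> clock=15. purged={a.com}
Op 6: insert a.com -> 10.0.0.3 (expiry=15+3=18). clock=15
Op 7: tick 1 -> clock=16.
Op 8: tick 4 -> clock=20. purged={a.com}
Op 9: tick 12 -> clock=32.
Op 10: tick 3 -> clock=35.
Op 11: insert a.com -> 10.0.0.4 (expiry=35+4=39). clock=35
Op 12: tick 2 -> clock=37.
Op 13: insert b.com -> 10.0.0.7 (expiry=37+3=40). clock=37
Op 14: insert b.com -> 10.0.0.5 (expiry=37+2=39). clock=37
Op 15: tick 2 -> clock=39. purged={a.com,b.com}
Op 16: insert b.com -> 10.0.0.7 (expiry=39+4=43). clock=39
Op 17: tick 4 -> clock=43. purged={b.com}
Op 18: insert a.com -> 10.0.0.7 (expiry=43+1=44). clock=43
Op 19: tick 8 -> clock=51. purged={a.com}
Op 20: insert b.com -> 10.0.0.4 (expiry=51+2=53). clock=51
Op 21: tick 11 -> clock=62. purged={b.com}
Op 22: insert b.com -> 10.0.0.2 (expiry=62+4=66). clock=62
Op 23: tick 3 -> clock=65.
Op 24: tick 9 -> clock=74. purged={b.com}
Op 25: tick 1 -> clock=75.
Op 26: insert a.com -> 10.0.0.1 (expiry=75+3=78). clock=75
Final clock = 75
Final cache (unexpired): {a.com} -> size=1

Answer: clock=75 cache_size=1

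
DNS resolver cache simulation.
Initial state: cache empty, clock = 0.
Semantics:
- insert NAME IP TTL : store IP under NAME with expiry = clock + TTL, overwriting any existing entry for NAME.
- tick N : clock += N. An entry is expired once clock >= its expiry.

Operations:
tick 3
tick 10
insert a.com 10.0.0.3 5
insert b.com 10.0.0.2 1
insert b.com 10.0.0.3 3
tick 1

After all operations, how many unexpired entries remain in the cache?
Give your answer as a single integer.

Answer: 2

Derivation:
Op 1: tick 3 -> clock=3.
Op 2: tick 10 -> clock=13.
Op 3: insert a.com -> 10.0.0.3 (expiry=13+5=18). clock=13
Op 4: insert b.com -> 10.0.0.2 (expiry=13+1=14). clock=13
Op 5: insert b.com -> 10.0.0.3 (expiry=13+3=16). clock=13
Op 6: tick 1 -> clock=14.
Final cache (unexpired): {a.com,b.com} -> size=2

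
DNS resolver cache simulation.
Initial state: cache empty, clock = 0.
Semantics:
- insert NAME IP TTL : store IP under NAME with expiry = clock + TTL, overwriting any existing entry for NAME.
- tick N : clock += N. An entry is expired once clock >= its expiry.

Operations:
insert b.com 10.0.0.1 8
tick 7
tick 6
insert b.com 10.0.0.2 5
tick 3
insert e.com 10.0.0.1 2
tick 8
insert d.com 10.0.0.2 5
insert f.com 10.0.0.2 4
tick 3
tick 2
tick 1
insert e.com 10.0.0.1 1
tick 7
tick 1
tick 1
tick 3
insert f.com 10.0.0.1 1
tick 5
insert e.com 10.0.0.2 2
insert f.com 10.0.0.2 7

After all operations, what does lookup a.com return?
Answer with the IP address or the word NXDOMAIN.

Answer: NXDOMAIN

Derivation:
Op 1: insert b.com -> 10.0.0.1 (expiry=0+8=8). clock=0
Op 2: tick 7 -> clock=7.
Op 3: tick 6 -> clock=13. purged={b.com}
Op 4: insert b.com -> 10.0.0.2 (expiry=13+5=18). clock=13
Op 5: tick 3 -> clock=16.
Op 6: insert e.com -> 10.0.0.1 (expiry=16+2=18). clock=16
Op 7: tick 8 -> clock=24. purged={b.com,e.com}
Op 8: insert d.com -> 10.0.0.2 (expiry=24+5=29). clock=24
Op 9: insert f.com -> 10.0.0.2 (expiry=24+4=28). clock=24
Op 10: tick 3 -> clock=27.
Op 11: tick 2 -> clock=29. purged={d.com,f.com}
Op 12: tick 1 -> clock=30.
Op 13: insert e.com -> 10.0.0.1 (expiry=30+1=31). clock=30
Op 14: tick 7 -> clock=37. purged={e.com}
Op 15: tick 1 -> clock=38.
Op 16: tick 1 -> clock=39.
Op 17: tick 3 -> clock=42.
Op 18: insert f.com -> 10.0.0.1 (expiry=42+1=43). clock=42
Op 19: tick 5 -> clock=47. purged={f.com}
Op 20: insert e.com -> 10.0.0.2 (expiry=47+2=49). clock=47
Op 21: insert f.com -> 10.0.0.2 (expiry=47+7=54). clock=47
lookup a.com: not in cache (expired or never inserted)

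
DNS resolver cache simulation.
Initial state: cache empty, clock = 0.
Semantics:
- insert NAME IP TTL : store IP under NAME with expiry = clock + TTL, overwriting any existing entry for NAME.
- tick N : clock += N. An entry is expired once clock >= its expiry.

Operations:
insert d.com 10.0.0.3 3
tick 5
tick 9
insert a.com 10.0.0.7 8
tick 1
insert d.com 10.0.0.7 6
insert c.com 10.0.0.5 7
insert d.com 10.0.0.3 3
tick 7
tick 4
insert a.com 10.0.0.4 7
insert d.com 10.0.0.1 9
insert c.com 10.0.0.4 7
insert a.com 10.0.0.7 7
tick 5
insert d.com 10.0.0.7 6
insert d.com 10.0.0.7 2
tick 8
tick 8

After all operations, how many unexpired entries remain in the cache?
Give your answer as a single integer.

Answer: 0

Derivation:
Op 1: insert d.com -> 10.0.0.3 (expiry=0+3=3). clock=0
Op 2: tick 5 -> clock=5. purged={d.com}
Op 3: tick 9 -> clock=14.
Op 4: insert a.com -> 10.0.0.7 (expiry=14+8=22). clock=14
Op 5: tick 1 -> clock=15.
Op 6: insert d.com -> 10.0.0.7 (expiry=15+6=21). clock=15
Op 7: insert c.com -> 10.0.0.5 (expiry=15+7=22). clock=15
Op 8: insert d.com -> 10.0.0.3 (expiry=15+3=18). clock=15
Op 9: tick 7 -> clock=22. purged={a.com,c.com,d.com}
Op 10: tick 4 -> clock=26.
Op 11: insert a.com -> 10.0.0.4 (expiry=26+7=33). clock=26
Op 12: insert d.com -> 10.0.0.1 (expiry=26+9=35). clock=26
Op 13: insert c.com -> 10.0.0.4 (expiry=26+7=33). clock=26
Op 14: insert a.com -> 10.0.0.7 (expiry=26+7=33). clock=26
Op 15: tick 5 -> clock=31.
Op 16: insert d.com -> 10.0.0.7 (expiry=31+6=37). clock=31
Op 17: insert d.com -> 10.0.0.7 (expiry=31+2=33). clock=31
Op 18: tick 8 -> clock=39. purged={a.com,c.com,d.com}
Op 19: tick 8 -> clock=47.
Final cache (unexpired): {} -> size=0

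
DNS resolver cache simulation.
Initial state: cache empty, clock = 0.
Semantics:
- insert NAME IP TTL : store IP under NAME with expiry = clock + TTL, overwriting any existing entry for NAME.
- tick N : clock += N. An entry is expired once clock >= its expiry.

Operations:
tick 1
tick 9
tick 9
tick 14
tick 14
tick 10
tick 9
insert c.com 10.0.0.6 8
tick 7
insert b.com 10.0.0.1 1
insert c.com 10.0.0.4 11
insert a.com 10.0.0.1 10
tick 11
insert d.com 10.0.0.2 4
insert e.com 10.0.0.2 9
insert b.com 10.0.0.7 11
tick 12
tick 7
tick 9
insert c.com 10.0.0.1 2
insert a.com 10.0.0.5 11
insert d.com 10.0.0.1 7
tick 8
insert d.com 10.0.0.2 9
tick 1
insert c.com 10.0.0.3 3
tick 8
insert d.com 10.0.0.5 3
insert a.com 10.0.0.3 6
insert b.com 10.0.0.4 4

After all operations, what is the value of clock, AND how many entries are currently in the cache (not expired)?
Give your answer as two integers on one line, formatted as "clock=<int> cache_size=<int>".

Op 1: tick 1 -> clock=1.
Op 2: tick 9 -> clock=10.
Op 3: tick 9 -> clock=19.
Op 4: tick 14 -> clock=33.
Op 5: tick 14 -> clock=47.
Op 6: tick 10 -> clock=57.
Op 7: tick 9 -> clock=66.
Op 8: insert c.com -> 10.0.0.6 (expiry=66+8=74). clock=66
Op 9: tick 7 -> clock=73.
Op 10: insert b.com -> 10.0.0.1 (expiry=73+1=74). clock=73
Op 11: insert c.com -> 10.0.0.4 (expiry=73+11=84). clock=73
Op 12: insert a.com -> 10.0.0.1 (expiry=73+10=83). clock=73
Op 13: tick 11 -> clock=84. purged={a.com,b.com,c.com}
Op 14: insert d.com -> 10.0.0.2 (expiry=84+4=88). clock=84
Op 15: insert e.com -> 10.0.0.2 (expiry=84+9=93). clock=84
Op 16: insert b.com -> 10.0.0.7 (expiry=84+11=95). clock=84
Op 17: tick 12 -> clock=96. purged={b.com,d.com,e.com}
Op 18: tick 7 -> clock=103.
Op 19: tick 9 -> clock=112.
Op 20: insert c.com -> 10.0.0.1 (expiry=112+2=114). clock=112
Op 21: insert a.com -> 10.0.0.5 (expiry=112+11=123). clock=112
Op 22: insert d.com -> 10.0.0.1 (expiry=112+7=119). clock=112
Op 23: tick 8 -> clock=120. purged={c.com,d.com}
Op 24: insert d.com -> 10.0.0.2 (expiry=120+9=129). clock=120
Op 25: tick 1 -> clock=121.
Op 26: insert c.com -> 10.0.0.3 (expiry=121+3=124). clock=121
Op 27: tick 8 -> clock=129. purged={a.com,c.com,d.com}
Op 28: insert d.com -> 10.0.0.5 (expiry=129+3=132). clock=129
Op 29: insert a.com -> 10.0.0.3 (expiry=129+6=135). clock=129
Op 30: insert b.com -> 10.0.0.4 (expiry=129+4=133). clock=129
Final clock = 129
Final cache (unexpired): {a.com,b.com,d.com} -> size=3

Answer: clock=129 cache_size=3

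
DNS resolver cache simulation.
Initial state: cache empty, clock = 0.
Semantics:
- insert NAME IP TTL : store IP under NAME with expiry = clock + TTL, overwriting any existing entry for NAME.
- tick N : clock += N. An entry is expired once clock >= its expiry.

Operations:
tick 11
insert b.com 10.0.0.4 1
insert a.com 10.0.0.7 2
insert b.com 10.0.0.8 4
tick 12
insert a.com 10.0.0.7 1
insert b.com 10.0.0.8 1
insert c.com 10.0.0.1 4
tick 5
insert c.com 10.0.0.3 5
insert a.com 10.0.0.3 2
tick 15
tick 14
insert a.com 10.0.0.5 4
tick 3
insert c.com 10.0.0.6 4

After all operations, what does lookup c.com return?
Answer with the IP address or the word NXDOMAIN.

Answer: 10.0.0.6

Derivation:
Op 1: tick 11 -> clock=11.
Op 2: insert b.com -> 10.0.0.4 (expiry=11+1=12). clock=11
Op 3: insert a.com -> 10.0.0.7 (expiry=11+2=13). clock=11
Op 4: insert b.com -> 10.0.0.8 (expiry=11+4=15). clock=11
Op 5: tick 12 -> clock=23. purged={a.com,b.com}
Op 6: insert a.com -> 10.0.0.7 (expiry=23+1=24). clock=23
Op 7: insert b.com -> 10.0.0.8 (expiry=23+1=24). clock=23
Op 8: insert c.com -> 10.0.0.1 (expiry=23+4=27). clock=23
Op 9: tick 5 -> clock=28. purged={a.com,b.com,c.com}
Op 10: insert c.com -> 10.0.0.3 (expiry=28+5=33). clock=28
Op 11: insert a.com -> 10.0.0.3 (expiry=28+2=30). clock=28
Op 12: tick 15 -> clock=43. purged={a.com,c.com}
Op 13: tick 14 -> clock=57.
Op 14: insert a.com -> 10.0.0.5 (expiry=57+4=61). clock=57
Op 15: tick 3 -> clock=60.
Op 16: insert c.com -> 10.0.0.6 (expiry=60+4=64). clock=60
lookup c.com: present, ip=10.0.0.6 expiry=64 > clock=60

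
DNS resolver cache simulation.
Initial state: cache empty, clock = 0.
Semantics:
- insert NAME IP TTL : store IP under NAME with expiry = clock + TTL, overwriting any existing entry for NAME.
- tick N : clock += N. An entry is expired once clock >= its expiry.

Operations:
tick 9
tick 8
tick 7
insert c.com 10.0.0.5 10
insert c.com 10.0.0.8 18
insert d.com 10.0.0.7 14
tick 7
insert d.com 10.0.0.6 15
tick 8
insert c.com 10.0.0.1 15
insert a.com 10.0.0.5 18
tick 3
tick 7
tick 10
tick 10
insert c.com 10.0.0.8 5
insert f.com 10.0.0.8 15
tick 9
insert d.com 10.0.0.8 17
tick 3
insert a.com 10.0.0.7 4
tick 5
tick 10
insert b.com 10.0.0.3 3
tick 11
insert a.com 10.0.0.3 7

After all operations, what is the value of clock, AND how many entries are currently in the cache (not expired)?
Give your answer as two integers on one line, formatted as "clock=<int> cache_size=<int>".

Answer: clock=107 cache_size=1

Derivation:
Op 1: tick 9 -> clock=9.
Op 2: tick 8 -> clock=17.
Op 3: tick 7 -> clock=24.
Op 4: insert c.com -> 10.0.0.5 (expiry=24+10=34). clock=24
Op 5: insert c.com -> 10.0.0.8 (expiry=24+18=42). clock=24
Op 6: insert d.com -> 10.0.0.7 (expiry=24+14=38). clock=24
Op 7: tick 7 -> clock=31.
Op 8: insert d.com -> 10.0.0.6 (expiry=31+15=46). clock=31
Op 9: tick 8 -> clock=39.
Op 10: insert c.com -> 10.0.0.1 (expiry=39+15=54). clock=39
Op 11: insert a.com -> 10.0.0.5 (expiry=39+18=57). clock=39
Op 12: tick 3 -> clock=42.
Op 13: tick 7 -> clock=49. purged={d.com}
Op 14: tick 10 -> clock=59. purged={a.com,c.com}
Op 15: tick 10 -> clock=69.
Op 16: insert c.com -> 10.0.0.8 (expiry=69+5=74). clock=69
Op 17: insert f.com -> 10.0.0.8 (expiry=69+15=84). clock=69
Op 18: tick 9 -> clock=78. purged={c.com}
Op 19: insert d.com -> 10.0.0.8 (expiry=78+17=95). clock=78
Op 20: tick 3 -> clock=81.
Op 21: insert a.com -> 10.0.0.7 (expiry=81+4=85). clock=81
Op 22: tick 5 -> clock=86. purged={a.com,f.com}
Op 23: tick 10 -> clock=96. purged={d.com}
Op 24: insert b.com -> 10.0.0.3 (expiry=96+3=99). clock=96
Op 25: tick 11 -> clock=107. purged={b.com}
Op 26: insert a.com -> 10.0.0.3 (expiry=107+7=114). clock=107
Final clock = 107
Final cache (unexpired): {a.com} -> size=1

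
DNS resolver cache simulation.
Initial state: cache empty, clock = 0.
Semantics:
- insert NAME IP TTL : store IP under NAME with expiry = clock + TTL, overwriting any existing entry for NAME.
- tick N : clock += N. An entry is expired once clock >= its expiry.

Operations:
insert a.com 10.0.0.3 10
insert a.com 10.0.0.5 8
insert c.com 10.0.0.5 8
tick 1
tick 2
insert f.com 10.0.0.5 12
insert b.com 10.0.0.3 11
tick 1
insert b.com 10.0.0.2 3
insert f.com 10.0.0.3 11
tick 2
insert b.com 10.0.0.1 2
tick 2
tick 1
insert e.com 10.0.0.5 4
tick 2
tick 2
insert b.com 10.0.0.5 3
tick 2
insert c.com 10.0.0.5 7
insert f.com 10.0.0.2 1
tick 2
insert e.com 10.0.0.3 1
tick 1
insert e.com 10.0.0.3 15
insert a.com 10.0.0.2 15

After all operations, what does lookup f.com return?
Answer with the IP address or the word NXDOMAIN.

Op 1: insert a.com -> 10.0.0.3 (expiry=0+10=10). clock=0
Op 2: insert a.com -> 10.0.0.5 (expiry=0+8=8). clock=0
Op 3: insert c.com -> 10.0.0.5 (expiry=0+8=8). clock=0
Op 4: tick 1 -> clock=1.
Op 5: tick 2 -> clock=3.
Op 6: insert f.com -> 10.0.0.5 (expiry=3+12=15). clock=3
Op 7: insert b.com -> 10.0.0.3 (expiry=3+11=14). clock=3
Op 8: tick 1 -> clock=4.
Op 9: insert b.com -> 10.0.0.2 (expiry=4+3=7). clock=4
Op 10: insert f.com -> 10.0.0.3 (expiry=4+11=15). clock=4
Op 11: tick 2 -> clock=6.
Op 12: insert b.com -> 10.0.0.1 (expiry=6+2=8). clock=6
Op 13: tick 2 -> clock=8. purged={a.com,b.com,c.com}
Op 14: tick 1 -> clock=9.
Op 15: insert e.com -> 10.0.0.5 (expiry=9+4=13). clock=9
Op 16: tick 2 -> clock=11.
Op 17: tick 2 -> clock=13. purged={e.com}
Op 18: insert b.com -> 10.0.0.5 (expiry=13+3=16). clock=13
Op 19: tick 2 -> clock=15. purged={f.com}
Op 20: insert c.com -> 10.0.0.5 (expiry=15+7=22). clock=15
Op 21: insert f.com -> 10.0.0.2 (expiry=15+1=16). clock=15
Op 22: tick 2 -> clock=17. purged={b.com,f.com}
Op 23: insert e.com -> 10.0.0.3 (expiry=17+1=18). clock=17
Op 24: tick 1 -> clock=18. purged={e.com}
Op 25: insert e.com -> 10.0.0.3 (expiry=18+15=33). clock=18
Op 26: insert a.com -> 10.0.0.2 (expiry=18+15=33). clock=18
lookup f.com: not in cache (expired or never inserted)

Answer: NXDOMAIN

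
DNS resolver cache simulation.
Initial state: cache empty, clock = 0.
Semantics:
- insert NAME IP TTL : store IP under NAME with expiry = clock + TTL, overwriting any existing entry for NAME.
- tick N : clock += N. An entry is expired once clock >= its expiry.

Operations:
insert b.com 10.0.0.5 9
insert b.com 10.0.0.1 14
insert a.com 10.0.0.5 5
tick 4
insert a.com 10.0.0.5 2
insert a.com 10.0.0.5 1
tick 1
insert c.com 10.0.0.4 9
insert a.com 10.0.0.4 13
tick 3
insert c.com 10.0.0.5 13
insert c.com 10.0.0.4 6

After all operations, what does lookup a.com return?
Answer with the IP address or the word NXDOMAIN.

Answer: 10.0.0.4

Derivation:
Op 1: insert b.com -> 10.0.0.5 (expiry=0+9=9). clock=0
Op 2: insert b.com -> 10.0.0.1 (expiry=0+14=14). clock=0
Op 3: insert a.com -> 10.0.0.5 (expiry=0+5=5). clock=0
Op 4: tick 4 -> clock=4.
Op 5: insert a.com -> 10.0.0.5 (expiry=4+2=6). clock=4
Op 6: insert a.com -> 10.0.0.5 (expiry=4+1=5). clock=4
Op 7: tick 1 -> clock=5. purged={a.com}
Op 8: insert c.com -> 10.0.0.4 (expiry=5+9=14). clock=5
Op 9: insert a.com -> 10.0.0.4 (expiry=5+13=18). clock=5
Op 10: tick 3 -> clock=8.
Op 11: insert c.com -> 10.0.0.5 (expiry=8+13=21). clock=8
Op 12: insert c.com -> 10.0.0.4 (expiry=8+6=14). clock=8
lookup a.com: present, ip=10.0.0.4 expiry=18 > clock=8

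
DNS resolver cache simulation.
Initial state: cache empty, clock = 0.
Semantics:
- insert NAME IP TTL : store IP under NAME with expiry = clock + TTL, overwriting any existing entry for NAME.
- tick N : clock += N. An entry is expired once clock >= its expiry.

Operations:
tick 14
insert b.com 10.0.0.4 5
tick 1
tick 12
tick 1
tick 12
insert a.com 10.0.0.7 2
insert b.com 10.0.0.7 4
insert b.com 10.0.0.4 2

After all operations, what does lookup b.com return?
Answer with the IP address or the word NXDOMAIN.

Answer: 10.0.0.4

Derivation:
Op 1: tick 14 -> clock=14.
Op 2: insert b.com -> 10.0.0.4 (expiry=14+5=19). clock=14
Op 3: tick 1 -> clock=15.
Op 4: tick 12 -> clock=27. purged={b.com}
Op 5: tick 1 -> clock=28.
Op 6: tick 12 -> clock=40.
Op 7: insert a.com -> 10.0.0.7 (expiry=40+2=42). clock=40
Op 8: insert b.com -> 10.0.0.7 (expiry=40+4=44). clock=40
Op 9: insert b.com -> 10.0.0.4 (expiry=40+2=42). clock=40
lookup b.com: present, ip=10.0.0.4 expiry=42 > clock=40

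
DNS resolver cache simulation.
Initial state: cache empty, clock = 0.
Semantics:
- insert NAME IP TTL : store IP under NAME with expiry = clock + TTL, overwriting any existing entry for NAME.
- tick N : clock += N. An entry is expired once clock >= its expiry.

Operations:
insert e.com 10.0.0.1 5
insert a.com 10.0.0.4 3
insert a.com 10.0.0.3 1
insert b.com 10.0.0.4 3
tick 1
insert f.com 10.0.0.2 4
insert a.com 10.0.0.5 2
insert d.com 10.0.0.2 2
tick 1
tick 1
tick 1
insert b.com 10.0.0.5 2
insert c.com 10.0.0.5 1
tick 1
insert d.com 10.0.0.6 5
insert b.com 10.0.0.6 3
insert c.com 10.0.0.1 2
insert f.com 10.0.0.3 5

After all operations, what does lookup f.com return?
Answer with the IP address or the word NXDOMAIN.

Answer: 10.0.0.3

Derivation:
Op 1: insert e.com -> 10.0.0.1 (expiry=0+5=5). clock=0
Op 2: insert a.com -> 10.0.0.4 (expiry=0+3=3). clock=0
Op 3: insert a.com -> 10.0.0.3 (expiry=0+1=1). clock=0
Op 4: insert b.com -> 10.0.0.4 (expiry=0+3=3). clock=0
Op 5: tick 1 -> clock=1. purged={a.com}
Op 6: insert f.com -> 10.0.0.2 (expiry=1+4=5). clock=1
Op 7: insert a.com -> 10.0.0.5 (expiry=1+2=3). clock=1
Op 8: insert d.com -> 10.0.0.2 (expiry=1+2=3). clock=1
Op 9: tick 1 -> clock=2.
Op 10: tick 1 -> clock=3. purged={a.com,b.com,d.com}
Op 11: tick 1 -> clock=4.
Op 12: insert b.com -> 10.0.0.5 (expiry=4+2=6). clock=4
Op 13: insert c.com -> 10.0.0.5 (expiry=4+1=5). clock=4
Op 14: tick 1 -> clock=5. purged={c.com,e.com,f.com}
Op 15: insert d.com -> 10.0.0.6 (expiry=5+5=10). clock=5
Op 16: insert b.com -> 10.0.0.6 (expiry=5+3=8). clock=5
Op 17: insert c.com -> 10.0.0.1 (expiry=5+2=7). clock=5
Op 18: insert f.com -> 10.0.0.3 (expiry=5+5=10). clock=5
lookup f.com: present, ip=10.0.0.3 expiry=10 > clock=5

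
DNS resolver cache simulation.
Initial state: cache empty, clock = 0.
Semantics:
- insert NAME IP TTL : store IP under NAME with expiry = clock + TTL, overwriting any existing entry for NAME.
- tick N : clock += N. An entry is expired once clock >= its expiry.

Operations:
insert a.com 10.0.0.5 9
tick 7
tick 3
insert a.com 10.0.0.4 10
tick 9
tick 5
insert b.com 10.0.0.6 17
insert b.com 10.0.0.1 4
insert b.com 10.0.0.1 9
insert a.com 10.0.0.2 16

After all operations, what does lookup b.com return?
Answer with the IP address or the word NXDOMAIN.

Answer: 10.0.0.1

Derivation:
Op 1: insert a.com -> 10.0.0.5 (expiry=0+9=9). clock=0
Op 2: tick 7 -> clock=7.
Op 3: tick 3 -> clock=10. purged={a.com}
Op 4: insert a.com -> 10.0.0.4 (expiry=10+10=20). clock=10
Op 5: tick 9 -> clock=19.
Op 6: tick 5 -> clock=24. purged={a.com}
Op 7: insert b.com -> 10.0.0.6 (expiry=24+17=41). clock=24
Op 8: insert b.com -> 10.0.0.1 (expiry=24+4=28). clock=24
Op 9: insert b.com -> 10.0.0.1 (expiry=24+9=33). clock=24
Op 10: insert a.com -> 10.0.0.2 (expiry=24+16=40). clock=24
lookup b.com: present, ip=10.0.0.1 expiry=33 > clock=24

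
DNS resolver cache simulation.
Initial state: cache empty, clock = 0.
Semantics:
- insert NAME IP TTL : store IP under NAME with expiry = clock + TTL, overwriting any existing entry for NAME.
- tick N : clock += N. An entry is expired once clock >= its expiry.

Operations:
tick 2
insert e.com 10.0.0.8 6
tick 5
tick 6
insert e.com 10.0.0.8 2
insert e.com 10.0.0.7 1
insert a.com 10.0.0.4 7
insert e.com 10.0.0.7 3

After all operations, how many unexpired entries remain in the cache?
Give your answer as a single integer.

Answer: 2

Derivation:
Op 1: tick 2 -> clock=2.
Op 2: insert e.com -> 10.0.0.8 (expiry=2+6=8). clock=2
Op 3: tick 5 -> clock=7.
Op 4: tick 6 -> clock=13. purged={e.com}
Op 5: insert e.com -> 10.0.0.8 (expiry=13+2=15). clock=13
Op 6: insert e.com -> 10.0.0.7 (expiry=13+1=14). clock=13
Op 7: insert a.com -> 10.0.0.4 (expiry=13+7=20). clock=13
Op 8: insert e.com -> 10.0.0.7 (expiry=13+3=16). clock=13
Final cache (unexpired): {a.com,e.com} -> size=2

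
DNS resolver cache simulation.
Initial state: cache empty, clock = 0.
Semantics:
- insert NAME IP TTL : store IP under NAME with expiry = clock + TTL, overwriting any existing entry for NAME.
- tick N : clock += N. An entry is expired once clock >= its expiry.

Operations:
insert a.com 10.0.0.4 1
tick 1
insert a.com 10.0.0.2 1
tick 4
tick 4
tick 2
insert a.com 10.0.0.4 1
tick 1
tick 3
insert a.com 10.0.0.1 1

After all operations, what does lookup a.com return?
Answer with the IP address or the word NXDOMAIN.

Answer: 10.0.0.1

Derivation:
Op 1: insert a.com -> 10.0.0.4 (expiry=0+1=1). clock=0
Op 2: tick 1 -> clock=1. purged={a.com}
Op 3: insert a.com -> 10.0.0.2 (expiry=1+1=2). clock=1
Op 4: tick 4 -> clock=5. purged={a.com}
Op 5: tick 4 -> clock=9.
Op 6: tick 2 -> clock=11.
Op 7: insert a.com -> 10.0.0.4 (expiry=11+1=12). clock=11
Op 8: tick 1 -> clock=12. purged={a.com}
Op 9: tick 3 -> clock=15.
Op 10: insert a.com -> 10.0.0.1 (expiry=15+1=16). clock=15
lookup a.com: present, ip=10.0.0.1 expiry=16 > clock=15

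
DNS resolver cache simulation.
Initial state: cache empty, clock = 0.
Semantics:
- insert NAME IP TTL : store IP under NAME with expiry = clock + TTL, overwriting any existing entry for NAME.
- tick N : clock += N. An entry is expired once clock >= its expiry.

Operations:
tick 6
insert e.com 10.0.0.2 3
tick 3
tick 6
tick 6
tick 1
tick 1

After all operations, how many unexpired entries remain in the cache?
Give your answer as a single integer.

Answer: 0

Derivation:
Op 1: tick 6 -> clock=6.
Op 2: insert e.com -> 10.0.0.2 (expiry=6+3=9). clock=6
Op 3: tick 3 -> clock=9. purged={e.com}
Op 4: tick 6 -> clock=15.
Op 5: tick 6 -> clock=21.
Op 6: tick 1 -> clock=22.
Op 7: tick 1 -> clock=23.
Final cache (unexpired): {} -> size=0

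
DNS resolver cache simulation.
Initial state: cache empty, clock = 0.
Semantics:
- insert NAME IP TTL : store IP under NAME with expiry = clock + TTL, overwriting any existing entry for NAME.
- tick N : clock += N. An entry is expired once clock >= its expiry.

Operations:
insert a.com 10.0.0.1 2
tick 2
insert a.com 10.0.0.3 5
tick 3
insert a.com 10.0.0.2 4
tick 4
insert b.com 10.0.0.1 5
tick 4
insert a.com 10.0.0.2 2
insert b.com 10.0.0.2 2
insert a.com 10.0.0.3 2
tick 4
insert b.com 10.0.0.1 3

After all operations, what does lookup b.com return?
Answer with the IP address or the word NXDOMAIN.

Answer: 10.0.0.1

Derivation:
Op 1: insert a.com -> 10.0.0.1 (expiry=0+2=2). clock=0
Op 2: tick 2 -> clock=2. purged={a.com}
Op 3: insert a.com -> 10.0.0.3 (expiry=2+5=7). clock=2
Op 4: tick 3 -> clock=5.
Op 5: insert a.com -> 10.0.0.2 (expiry=5+4=9). clock=5
Op 6: tick 4 -> clock=9. purged={a.com}
Op 7: insert b.com -> 10.0.0.1 (expiry=9+5=14). clock=9
Op 8: tick 4 -> clock=13.
Op 9: insert a.com -> 10.0.0.2 (expiry=13+2=15). clock=13
Op 10: insert b.com -> 10.0.0.2 (expiry=13+2=15). clock=13
Op 11: insert a.com -> 10.0.0.3 (expiry=13+2=15). clock=13
Op 12: tick 4 -> clock=17. purged={a.com,b.com}
Op 13: insert b.com -> 10.0.0.1 (expiry=17+3=20). clock=17
lookup b.com: present, ip=10.0.0.1 expiry=20 > clock=17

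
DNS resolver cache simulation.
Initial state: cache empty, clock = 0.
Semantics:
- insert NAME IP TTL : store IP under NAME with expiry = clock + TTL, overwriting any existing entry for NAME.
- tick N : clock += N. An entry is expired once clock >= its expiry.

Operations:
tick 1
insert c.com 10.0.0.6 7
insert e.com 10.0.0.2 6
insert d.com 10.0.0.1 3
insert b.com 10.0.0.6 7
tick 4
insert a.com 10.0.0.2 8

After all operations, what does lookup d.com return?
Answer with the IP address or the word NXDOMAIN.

Answer: NXDOMAIN

Derivation:
Op 1: tick 1 -> clock=1.
Op 2: insert c.com -> 10.0.0.6 (expiry=1+7=8). clock=1
Op 3: insert e.com -> 10.0.0.2 (expiry=1+6=7). clock=1
Op 4: insert d.com -> 10.0.0.1 (expiry=1+3=4). clock=1
Op 5: insert b.com -> 10.0.0.6 (expiry=1+7=8). clock=1
Op 6: tick 4 -> clock=5. purged={d.com}
Op 7: insert a.com -> 10.0.0.2 (expiry=5+8=13). clock=5
lookup d.com: not in cache (expired or never inserted)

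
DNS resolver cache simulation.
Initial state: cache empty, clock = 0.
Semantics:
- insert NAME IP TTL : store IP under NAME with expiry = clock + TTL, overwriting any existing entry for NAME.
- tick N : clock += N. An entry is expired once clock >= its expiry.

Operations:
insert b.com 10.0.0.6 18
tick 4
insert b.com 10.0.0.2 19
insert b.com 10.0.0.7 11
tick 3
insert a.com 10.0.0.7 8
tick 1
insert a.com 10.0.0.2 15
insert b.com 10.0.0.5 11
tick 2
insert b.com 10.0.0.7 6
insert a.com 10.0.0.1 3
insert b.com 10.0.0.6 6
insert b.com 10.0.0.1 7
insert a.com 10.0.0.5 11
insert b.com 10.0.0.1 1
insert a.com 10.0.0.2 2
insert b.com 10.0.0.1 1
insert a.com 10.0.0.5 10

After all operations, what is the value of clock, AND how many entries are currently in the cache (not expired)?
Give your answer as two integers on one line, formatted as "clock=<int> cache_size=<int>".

Answer: clock=10 cache_size=2

Derivation:
Op 1: insert b.com -> 10.0.0.6 (expiry=0+18=18). clock=0
Op 2: tick 4 -> clock=4.
Op 3: insert b.com -> 10.0.0.2 (expiry=4+19=23). clock=4
Op 4: insert b.com -> 10.0.0.7 (expiry=4+11=15). clock=4
Op 5: tick 3 -> clock=7.
Op 6: insert a.com -> 10.0.0.7 (expiry=7+8=15). clock=7
Op 7: tick 1 -> clock=8.
Op 8: insert a.com -> 10.0.0.2 (expiry=8+15=23). clock=8
Op 9: insert b.com -> 10.0.0.5 (expiry=8+11=19). clock=8
Op 10: tick 2 -> clock=10.
Op 11: insert b.com -> 10.0.0.7 (expiry=10+6=16). clock=10
Op 12: insert a.com -> 10.0.0.1 (expiry=10+3=13). clock=10
Op 13: insert b.com -> 10.0.0.6 (expiry=10+6=16). clock=10
Op 14: insert b.com -> 10.0.0.1 (expiry=10+7=17). clock=10
Op 15: insert a.com -> 10.0.0.5 (expiry=10+11=21). clock=10
Op 16: insert b.com -> 10.0.0.1 (expiry=10+1=11). clock=10
Op 17: insert a.com -> 10.0.0.2 (expiry=10+2=12). clock=10
Op 18: insert b.com -> 10.0.0.1 (expiry=10+1=11). clock=10
Op 19: insert a.com -> 10.0.0.5 (expiry=10+10=20). clock=10
Final clock = 10
Final cache (unexpired): {a.com,b.com} -> size=2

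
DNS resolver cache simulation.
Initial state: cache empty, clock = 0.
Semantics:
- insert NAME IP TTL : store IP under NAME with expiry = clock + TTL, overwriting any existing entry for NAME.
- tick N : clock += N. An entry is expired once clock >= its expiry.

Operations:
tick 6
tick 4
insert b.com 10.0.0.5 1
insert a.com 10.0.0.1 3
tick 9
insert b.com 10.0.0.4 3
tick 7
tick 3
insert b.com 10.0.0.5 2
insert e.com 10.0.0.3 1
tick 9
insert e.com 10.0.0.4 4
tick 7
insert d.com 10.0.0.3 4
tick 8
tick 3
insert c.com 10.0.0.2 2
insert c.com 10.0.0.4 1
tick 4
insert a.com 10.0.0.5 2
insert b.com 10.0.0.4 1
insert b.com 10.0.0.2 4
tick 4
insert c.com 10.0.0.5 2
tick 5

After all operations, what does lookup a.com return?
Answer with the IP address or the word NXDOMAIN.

Answer: NXDOMAIN

Derivation:
Op 1: tick 6 -> clock=6.
Op 2: tick 4 -> clock=10.
Op 3: insert b.com -> 10.0.0.5 (expiry=10+1=11). clock=10
Op 4: insert a.com -> 10.0.0.1 (expiry=10+3=13). clock=10
Op 5: tick 9 -> clock=19. purged={a.com,b.com}
Op 6: insert b.com -> 10.0.0.4 (expiry=19+3=22). clock=19
Op 7: tick 7 -> clock=26. purged={b.com}
Op 8: tick 3 -> clock=29.
Op 9: insert b.com -> 10.0.0.5 (expiry=29+2=31). clock=29
Op 10: insert e.com -> 10.0.0.3 (expiry=29+1=30). clock=29
Op 11: tick 9 -> clock=38. purged={b.com,e.com}
Op 12: insert e.com -> 10.0.0.4 (expiry=38+4=42). clock=38
Op 13: tick 7 -> clock=45. purged={e.com}
Op 14: insert d.com -> 10.0.0.3 (expiry=45+4=49). clock=45
Op 15: tick 8 -> clock=53. purged={d.com}
Op 16: tick 3 -> clock=56.
Op 17: insert c.com -> 10.0.0.2 (expiry=56+2=58). clock=56
Op 18: insert c.com -> 10.0.0.4 (expiry=56+1=57). clock=56
Op 19: tick 4 -> clock=60. purged={c.com}
Op 20: insert a.com -> 10.0.0.5 (expiry=60+2=62). clock=60
Op 21: insert b.com -> 10.0.0.4 (expiry=60+1=61). clock=60
Op 22: insert b.com -> 10.0.0.2 (expiry=60+4=64). clock=60
Op 23: tick 4 -> clock=64. purged={a.com,b.com}
Op 24: insert c.com -> 10.0.0.5 (expiry=64+2=66). clock=64
Op 25: tick 5 -> clock=69. purged={c.com}
lookup a.com: not in cache (expired or never inserted)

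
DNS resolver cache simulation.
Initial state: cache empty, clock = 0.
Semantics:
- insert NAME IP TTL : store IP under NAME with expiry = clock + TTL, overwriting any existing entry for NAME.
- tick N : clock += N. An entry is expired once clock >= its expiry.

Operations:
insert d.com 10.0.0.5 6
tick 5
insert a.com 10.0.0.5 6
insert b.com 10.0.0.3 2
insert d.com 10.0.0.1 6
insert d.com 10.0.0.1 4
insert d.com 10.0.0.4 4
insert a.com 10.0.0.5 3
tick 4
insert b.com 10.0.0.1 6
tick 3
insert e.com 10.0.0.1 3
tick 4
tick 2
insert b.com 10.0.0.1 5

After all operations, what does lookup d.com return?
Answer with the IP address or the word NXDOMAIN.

Op 1: insert d.com -> 10.0.0.5 (expiry=0+6=6). clock=0
Op 2: tick 5 -> clock=5.
Op 3: insert a.com -> 10.0.0.5 (expiry=5+6=11). clock=5
Op 4: insert b.com -> 10.0.0.3 (expiry=5+2=7). clock=5
Op 5: insert d.com -> 10.0.0.1 (expiry=5+6=11). clock=5
Op 6: insert d.com -> 10.0.0.1 (expiry=5+4=9). clock=5
Op 7: insert d.com -> 10.0.0.4 (expiry=5+4=9). clock=5
Op 8: insert a.com -> 10.0.0.5 (expiry=5+3=8). clock=5
Op 9: tick 4 -> clock=9. purged={a.com,b.com,d.com}
Op 10: insert b.com -> 10.0.0.1 (expiry=9+6=15). clock=9
Op 11: tick 3 -> clock=12.
Op 12: insert e.com -> 10.0.0.1 (expiry=12+3=15). clock=12
Op 13: tick 4 -> clock=16. purged={b.com,e.com}
Op 14: tick 2 -> clock=18.
Op 15: insert b.com -> 10.0.0.1 (expiry=18+5=23). clock=18
lookup d.com: not in cache (expired or never inserted)

Answer: NXDOMAIN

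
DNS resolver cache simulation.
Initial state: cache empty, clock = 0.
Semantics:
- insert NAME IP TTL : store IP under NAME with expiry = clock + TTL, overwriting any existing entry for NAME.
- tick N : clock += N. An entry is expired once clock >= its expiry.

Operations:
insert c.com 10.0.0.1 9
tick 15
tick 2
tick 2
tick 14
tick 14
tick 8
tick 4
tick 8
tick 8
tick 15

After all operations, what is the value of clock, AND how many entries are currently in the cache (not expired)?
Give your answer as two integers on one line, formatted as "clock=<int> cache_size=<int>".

Answer: clock=90 cache_size=0

Derivation:
Op 1: insert c.com -> 10.0.0.1 (expiry=0+9=9). clock=0
Op 2: tick 15 -> clock=15. purged={c.com}
Op 3: tick 2 -> clock=17.
Op 4: tick 2 -> clock=19.
Op 5: tick 14 -> clock=33.
Op 6: tick 14 -> clock=47.
Op 7: tick 8 -> clock=55.
Op 8: tick 4 -> clock=59.
Op 9: tick 8 -> clock=67.
Op 10: tick 8 -> clock=75.
Op 11: tick 15 -> clock=90.
Final clock = 90
Final cache (unexpired): {} -> size=0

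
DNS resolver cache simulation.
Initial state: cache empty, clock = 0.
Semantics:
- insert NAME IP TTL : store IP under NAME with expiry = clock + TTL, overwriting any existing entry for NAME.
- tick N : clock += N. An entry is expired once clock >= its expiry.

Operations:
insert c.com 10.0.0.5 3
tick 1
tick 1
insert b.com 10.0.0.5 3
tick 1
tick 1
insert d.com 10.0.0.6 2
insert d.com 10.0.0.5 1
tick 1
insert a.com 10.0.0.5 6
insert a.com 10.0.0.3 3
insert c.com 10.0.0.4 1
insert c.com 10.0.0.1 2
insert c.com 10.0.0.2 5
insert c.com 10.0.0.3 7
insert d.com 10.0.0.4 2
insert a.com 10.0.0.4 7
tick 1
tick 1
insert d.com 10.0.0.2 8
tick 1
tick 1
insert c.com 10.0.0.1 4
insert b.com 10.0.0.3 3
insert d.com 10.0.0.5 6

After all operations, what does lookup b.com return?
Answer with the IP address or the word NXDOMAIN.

Answer: 10.0.0.3

Derivation:
Op 1: insert c.com -> 10.0.0.5 (expiry=0+3=3). clock=0
Op 2: tick 1 -> clock=1.
Op 3: tick 1 -> clock=2.
Op 4: insert b.com -> 10.0.0.5 (expiry=2+3=5). clock=2
Op 5: tick 1 -> clock=3. purged={c.com}
Op 6: tick 1 -> clock=4.
Op 7: insert d.com -> 10.0.0.6 (expiry=4+2=6). clock=4
Op 8: insert d.com -> 10.0.0.5 (expiry=4+1=5). clock=4
Op 9: tick 1 -> clock=5. purged={b.com,d.com}
Op 10: insert a.com -> 10.0.0.5 (expiry=5+6=11). clock=5
Op 11: insert a.com -> 10.0.0.3 (expiry=5+3=8). clock=5
Op 12: insert c.com -> 10.0.0.4 (expiry=5+1=6). clock=5
Op 13: insert c.com -> 10.0.0.1 (expiry=5+2=7). clock=5
Op 14: insert c.com -> 10.0.0.2 (expiry=5+5=10). clock=5
Op 15: insert c.com -> 10.0.0.3 (expiry=5+7=12). clock=5
Op 16: insert d.com -> 10.0.0.4 (expiry=5+2=7). clock=5
Op 17: insert a.com -> 10.0.0.4 (expiry=5+7=12). clock=5
Op 18: tick 1 -> clock=6.
Op 19: tick 1 -> clock=7. purged={d.com}
Op 20: insert d.com -> 10.0.0.2 (expiry=7+8=15). clock=7
Op 21: tick 1 -> clock=8.
Op 22: tick 1 -> clock=9.
Op 23: insert c.com -> 10.0.0.1 (expiry=9+4=13). clock=9
Op 24: insert b.com -> 10.0.0.3 (expiry=9+3=12). clock=9
Op 25: insert d.com -> 10.0.0.5 (expiry=9+6=15). clock=9
lookup b.com: present, ip=10.0.0.3 expiry=12 > clock=9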